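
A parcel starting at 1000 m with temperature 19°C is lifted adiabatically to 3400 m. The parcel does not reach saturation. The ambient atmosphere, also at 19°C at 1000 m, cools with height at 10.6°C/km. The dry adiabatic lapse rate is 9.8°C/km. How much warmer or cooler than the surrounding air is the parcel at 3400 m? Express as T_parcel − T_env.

+1.92°C (parcel warmer than environment)

Parcel:
  1000–3400 m, dry: Δz = 2.4 km ⇒ ΔT = -23.52°C; T = -4.52°C
Environment:
  1000–3400 m, environment: Δz = 2.4 km ⇒ ΔT = -25.44°C; T = -6.44°C
T_parcel − T_env = -4.52 − (-6.44) = +1.92°C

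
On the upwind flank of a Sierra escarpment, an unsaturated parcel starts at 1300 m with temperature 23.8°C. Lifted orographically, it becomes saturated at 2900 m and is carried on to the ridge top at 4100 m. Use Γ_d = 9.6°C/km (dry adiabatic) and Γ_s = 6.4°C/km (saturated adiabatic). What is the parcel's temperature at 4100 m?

0.76°C

From 1300 m to 2900 m (dry): cools by 9.6 × 1.6 = 15.36°C, giving 8.44°C.
From 2900 m to 4100 m (saturated): cools by 6.4 × 1.2 = 7.68°C, giving 0.76°C.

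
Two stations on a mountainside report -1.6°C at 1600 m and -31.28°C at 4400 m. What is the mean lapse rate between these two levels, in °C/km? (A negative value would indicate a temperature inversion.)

Γ = −ΔT/Δz = (-1.6 − (-31.28)) / (4400 − 1600) m
  = 29.68°C / 2.8 km = 10.6°C/km

10.6°C/km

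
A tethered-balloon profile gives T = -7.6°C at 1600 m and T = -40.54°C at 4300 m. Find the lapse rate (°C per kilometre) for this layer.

Γ = −ΔT/Δz = (-7.6 − (-40.54)) / (4300 − 1600) m
  = 32.94°C / 2.7 km = 12.2°C/km

12.2°C/km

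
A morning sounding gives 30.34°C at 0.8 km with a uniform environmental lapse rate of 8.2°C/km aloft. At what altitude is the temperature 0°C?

4.5 km

Height above start = (30.34 − 0) / 8.2 = 3.7 km
Altitude = 800 m + 3700 m = 4500 m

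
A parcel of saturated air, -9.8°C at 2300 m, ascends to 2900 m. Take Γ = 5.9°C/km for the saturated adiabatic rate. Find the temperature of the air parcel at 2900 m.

-13.34°C

2300–2900 m, saturated adiabatic: Δz = 0.6 km ⇒ ΔT = -3.54°C; T = -13.34°C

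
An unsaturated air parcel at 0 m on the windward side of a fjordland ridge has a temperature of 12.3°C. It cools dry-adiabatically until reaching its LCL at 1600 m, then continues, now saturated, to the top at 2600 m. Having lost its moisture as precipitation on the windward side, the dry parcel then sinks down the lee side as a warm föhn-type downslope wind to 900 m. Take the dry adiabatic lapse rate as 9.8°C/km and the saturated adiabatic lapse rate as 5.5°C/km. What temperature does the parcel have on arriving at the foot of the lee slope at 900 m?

0 → 1600 m (dry, 9.8°C/km): ΔT = -9.8 × 1.6 = -15.68°C → T = -3.38°C
1600 → 2600 m (saturated, 5.5°C/km): ΔT = -5.5 × 1 = -5.5°C → T = -8.88°C
2600 → 900 m (dry descent, 9.8°C/km): ΔT = +9.8 × 1.7 = +16.66°C → T = 7.78°C

7.78°C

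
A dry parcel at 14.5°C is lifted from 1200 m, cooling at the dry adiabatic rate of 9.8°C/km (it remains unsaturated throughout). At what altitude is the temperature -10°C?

Height above start = (14.5 − (-10)) / 9.8 = 2.5 km
Altitude = 1200 m + 2500 m = 3700 m

3700 m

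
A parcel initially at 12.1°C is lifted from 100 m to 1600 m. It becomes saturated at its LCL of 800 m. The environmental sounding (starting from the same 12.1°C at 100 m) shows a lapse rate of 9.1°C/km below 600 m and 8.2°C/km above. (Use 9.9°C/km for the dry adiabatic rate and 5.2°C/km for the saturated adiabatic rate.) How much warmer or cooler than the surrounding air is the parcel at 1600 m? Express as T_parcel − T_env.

Parcel:
  100–800 m, dry: Δz = 0.7 km ⇒ ΔT = -6.93°C; T = 5.17°C
  800–1600 m, saturated: Δz = 0.8 km ⇒ ΔT = -4.16°C; T = 1.01°C
Environment:
  100–600 m, environment, lower layer: Δz = 0.5 km ⇒ ΔT = -4.55°C; T = 7.55°C
  600–1600 m, environment, upper layer: Δz = 1 km ⇒ ΔT = -8.2°C; T = -0.65°C
T_parcel − T_env = 1.01 − (-0.65) = +1.66°C

+1.66°C (parcel warmer than environment)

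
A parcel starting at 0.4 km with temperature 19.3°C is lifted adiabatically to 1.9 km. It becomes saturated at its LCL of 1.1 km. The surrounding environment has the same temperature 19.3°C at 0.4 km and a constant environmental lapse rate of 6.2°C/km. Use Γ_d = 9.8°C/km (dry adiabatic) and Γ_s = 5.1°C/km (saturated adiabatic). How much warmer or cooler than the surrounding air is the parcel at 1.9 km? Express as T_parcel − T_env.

Parcel:
  From 400 m to 1100 m (dry): cools by 9.8 × 0.7 = 6.86°C, giving 12.44°C.
  From 1100 m to 1900 m (saturated): cools by 5.1 × 0.8 = 4.08°C, giving 8.36°C.
Environment:
  From 400 m to 1900 m (environment): cools by 6.2 × 1.5 = 9.3°C, giving 10°C.
T_parcel − T_env = 8.36 − 10 = -1.64°C

-1.64°C (parcel cooler than environment)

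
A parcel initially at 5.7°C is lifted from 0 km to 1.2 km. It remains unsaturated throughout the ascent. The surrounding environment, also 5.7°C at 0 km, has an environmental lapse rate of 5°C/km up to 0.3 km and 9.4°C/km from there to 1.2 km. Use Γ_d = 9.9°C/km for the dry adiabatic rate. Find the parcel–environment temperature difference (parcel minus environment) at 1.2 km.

Parcel:
  From 0 m to 1200 m (dry): cools by 9.9 × 1.2 = 11.88°C, giving -6.18°C.
Environment:
  From 0 m to 300 m (environment, lower layer): cools by 5 × 0.3 = 1.5°C, giving 4.2°C.
  From 300 m to 1200 m (environment, upper layer): cools by 9.4 × 0.9 = 8.46°C, giving -4.26°C.
T_parcel − T_env = -6.18 − (-4.26) = -1.92°C

-1.92°C (parcel cooler than environment)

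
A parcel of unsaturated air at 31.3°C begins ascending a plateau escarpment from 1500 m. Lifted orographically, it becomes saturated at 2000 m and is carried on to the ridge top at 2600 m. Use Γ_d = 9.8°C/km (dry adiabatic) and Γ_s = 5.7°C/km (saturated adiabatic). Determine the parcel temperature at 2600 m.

22.98°C

From 1500 m to 2000 m (dry): cools by 9.8 × 0.5 = 4.9°C, giving 26.4°C.
From 2000 m to 2600 m (saturated): cools by 5.7 × 0.6 = 3.42°C, giving 22.98°C.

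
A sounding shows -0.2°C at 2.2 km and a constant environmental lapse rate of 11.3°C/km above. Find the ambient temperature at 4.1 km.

-21.67°C

2200–4100 m, environmental: Δz = 1.9 km ⇒ ΔT = -21.47°C; T = -21.67°C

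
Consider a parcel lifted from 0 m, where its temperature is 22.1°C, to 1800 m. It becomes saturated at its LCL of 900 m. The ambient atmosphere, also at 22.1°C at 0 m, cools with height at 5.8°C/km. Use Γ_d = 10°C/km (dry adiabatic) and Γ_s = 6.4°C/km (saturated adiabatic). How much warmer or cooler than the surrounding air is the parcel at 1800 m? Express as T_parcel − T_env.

-4.32°C (parcel cooler than environment)

Parcel:
  From 0 m to 900 m (dry): cools by 10 × 0.9 = 9°C, giving 13.1°C.
  From 900 m to 1800 m (saturated): cools by 6.4 × 0.9 = 5.76°C, giving 7.34°C.
Environment:
  From 0 m to 1800 m (environment): cools by 5.8 × 1.8 = 10.44°C, giving 11.66°C.
T_parcel − T_env = 7.34 − 11.66 = -4.32°C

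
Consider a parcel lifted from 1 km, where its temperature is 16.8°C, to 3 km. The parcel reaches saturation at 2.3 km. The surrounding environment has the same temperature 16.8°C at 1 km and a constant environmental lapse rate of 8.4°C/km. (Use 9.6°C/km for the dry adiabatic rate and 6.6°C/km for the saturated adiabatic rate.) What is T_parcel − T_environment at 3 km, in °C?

Parcel:
  From 1000 m to 2300 m (dry): cools by 9.6 × 1.3 = 12.48°C, giving 4.32°C.
  From 2300 m to 3000 m (saturated): cools by 6.6 × 0.7 = 4.62°C, giving -0.3°C.
Environment:
  From 1000 m to 3000 m (environment): cools by 8.4 × 2 = 16.8°C, giving 0°C.
T_parcel − T_env = -0.3 − 0 = -0.3°C

-0.3°C (parcel cooler than environment)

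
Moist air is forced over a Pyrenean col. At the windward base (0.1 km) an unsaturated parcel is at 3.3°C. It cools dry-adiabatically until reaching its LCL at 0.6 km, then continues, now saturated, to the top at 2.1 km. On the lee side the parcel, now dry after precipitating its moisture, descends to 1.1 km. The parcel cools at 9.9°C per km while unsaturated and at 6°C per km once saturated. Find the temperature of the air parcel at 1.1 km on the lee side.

-0.75°C

100–600 m, dry: Δz = 0.5 km ⇒ ΔT = -4.95°C; T = -1.65°C
600–2100 m, saturated: Δz = 1.5 km ⇒ ΔT = -9°C; T = -10.65°C
2100–1100 m, dry descent: Δz = 1 km ⇒ ΔT = +9.9°C; T = -0.75°C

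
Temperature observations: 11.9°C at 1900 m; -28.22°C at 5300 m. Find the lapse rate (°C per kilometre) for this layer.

11.8°C/km

Γ = −ΔT/Δz = (11.9 − (-28.22)) / (5300 − 1900) m
  = 40.12°C / 3.4 km = 11.8°C/km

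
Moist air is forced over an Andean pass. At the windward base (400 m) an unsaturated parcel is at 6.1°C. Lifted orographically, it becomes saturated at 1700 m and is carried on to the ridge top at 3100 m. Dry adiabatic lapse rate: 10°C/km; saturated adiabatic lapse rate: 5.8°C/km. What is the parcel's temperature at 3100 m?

-15.02°C

Dry to 1700 m: -10 × 1.3 km = -13°C, so T = -6.9°C.
Saturated to 3100 m: -5.8 × 1.4 km = -8.12°C, so T = -15.02°C.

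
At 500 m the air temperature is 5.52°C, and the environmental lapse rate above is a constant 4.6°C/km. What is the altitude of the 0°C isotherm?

Height above start = (5.52 − 0) / 4.6 = 1.2 km
Altitude = 500 m + 1200 m = 1700 m

1700 m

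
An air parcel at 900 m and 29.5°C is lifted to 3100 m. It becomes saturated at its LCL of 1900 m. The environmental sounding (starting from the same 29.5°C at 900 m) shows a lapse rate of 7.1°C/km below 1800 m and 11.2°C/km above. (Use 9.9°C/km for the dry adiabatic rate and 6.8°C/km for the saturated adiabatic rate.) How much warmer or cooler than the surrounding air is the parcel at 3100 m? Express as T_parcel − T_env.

+2.89°C (parcel warmer than environment)

Parcel:
  From 900 m to 1900 m (dry): cools by 9.9 × 1 = 9.9°C, giving 19.6°C.
  From 1900 m to 3100 m (saturated): cools by 6.8 × 1.2 = 8.16°C, giving 11.44°C.
Environment:
  From 900 m to 1800 m (environment, lower layer): cools by 7.1 × 0.9 = 6.39°C, giving 23.11°C.
  From 1800 m to 3100 m (environment, upper layer): cools by 11.2 × 1.3 = 14.56°C, giving 8.55°C.
T_parcel − T_env = 11.44 − 8.55 = +2.89°C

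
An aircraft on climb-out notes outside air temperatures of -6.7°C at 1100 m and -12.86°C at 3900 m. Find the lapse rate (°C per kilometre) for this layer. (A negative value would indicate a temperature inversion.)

2.2°C/km

Γ = −ΔT/Δz = (-6.7 − (-12.86)) / (3900 − 1100) m
  = 6.16°C / 2.8 km = 2.2°C/km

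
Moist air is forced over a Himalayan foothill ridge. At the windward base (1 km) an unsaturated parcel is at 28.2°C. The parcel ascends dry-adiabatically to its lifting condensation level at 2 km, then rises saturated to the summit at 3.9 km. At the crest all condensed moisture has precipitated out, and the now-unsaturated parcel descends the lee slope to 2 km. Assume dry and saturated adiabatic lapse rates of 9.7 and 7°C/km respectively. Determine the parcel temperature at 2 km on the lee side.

1000 → 2000 m (dry, 9.7°C/km): ΔT = -9.7 × 1 = -9.7°C → T = 18.5°C
2000 → 3900 m (saturated, 7°C/km): ΔT = -7 × 1.9 = -13.3°C → T = 5.2°C
3900 → 2000 m (dry descent, 9.7°C/km): ΔT = +9.7 × 1.9 = +18.43°C → T = 23.63°C

23.63°C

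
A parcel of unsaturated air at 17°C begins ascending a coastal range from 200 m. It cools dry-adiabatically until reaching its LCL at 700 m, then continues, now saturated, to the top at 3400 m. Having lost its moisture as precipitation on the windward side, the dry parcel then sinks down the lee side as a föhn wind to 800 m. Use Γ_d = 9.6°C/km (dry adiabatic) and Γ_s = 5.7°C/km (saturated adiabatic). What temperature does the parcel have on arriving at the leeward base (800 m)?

200 → 700 m (dry, 9.6°C/km): ΔT = -9.6 × 0.5 = -4.8°C → T = 12.2°C
700 → 3400 m (saturated, 5.7°C/km): ΔT = -5.7 × 2.7 = -15.39°C → T = -3.19°C
3400 → 800 m (dry descent, 9.6°C/km): ΔT = +9.6 × 2.6 = +24.96°C → T = 21.77°C

21.77°C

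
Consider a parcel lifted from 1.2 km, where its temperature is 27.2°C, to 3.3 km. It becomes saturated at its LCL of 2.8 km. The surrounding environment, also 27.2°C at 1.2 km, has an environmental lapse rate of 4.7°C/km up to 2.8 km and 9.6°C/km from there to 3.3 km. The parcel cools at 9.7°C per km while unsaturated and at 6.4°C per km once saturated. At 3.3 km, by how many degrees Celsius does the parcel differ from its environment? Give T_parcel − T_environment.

Parcel:
  From 1200 m to 2800 m (dry): cools by 9.7 × 1.6 = 15.52°C, giving 11.68°C.
  From 2800 m to 3300 m (saturated): cools by 6.4 × 0.5 = 3.2°C, giving 8.48°C.
Environment:
  From 1200 m to 2800 m (environment, lower layer): cools by 4.7 × 1.6 = 7.52°C, giving 19.68°C.
  From 2800 m to 3300 m (environment, upper layer): cools by 9.6 × 0.5 = 4.8°C, giving 14.88°C.
T_parcel − T_env = 8.48 − 14.88 = -6.4°C

-6.4°C (parcel cooler than environment)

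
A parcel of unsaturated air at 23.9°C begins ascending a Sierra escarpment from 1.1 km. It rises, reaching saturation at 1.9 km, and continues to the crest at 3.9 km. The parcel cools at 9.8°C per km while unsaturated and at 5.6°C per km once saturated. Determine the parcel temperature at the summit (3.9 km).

4.86°C

1100–1900 m, dry: Δz = 0.8 km ⇒ ΔT = -7.84°C; T = 16.06°C
1900–3900 m, saturated: Δz = 2 km ⇒ ΔT = -11.2°C; T = 4.86°C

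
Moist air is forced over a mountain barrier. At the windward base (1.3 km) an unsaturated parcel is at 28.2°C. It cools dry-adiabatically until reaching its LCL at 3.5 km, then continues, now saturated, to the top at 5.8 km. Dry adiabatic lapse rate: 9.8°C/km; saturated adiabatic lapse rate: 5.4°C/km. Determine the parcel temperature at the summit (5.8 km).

-5.78°C

From 1300 m to 3500 m (dry): cools by 9.8 × 2.2 = 21.56°C, giving 6.64°C.
From 3500 m to 5800 m (saturated): cools by 5.4 × 2.3 = 12.42°C, giving -5.78°C.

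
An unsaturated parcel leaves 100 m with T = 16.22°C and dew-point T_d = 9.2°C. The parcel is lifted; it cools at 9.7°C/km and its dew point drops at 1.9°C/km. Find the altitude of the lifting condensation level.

T and T_d converge at 9.7 − 1.9 = 7.8°C per km
Height above start = (16.22 − 9.2) / 7.8 = 0.9 km
LCL altitude = 100 m + 900 m = 1000 m

1000 m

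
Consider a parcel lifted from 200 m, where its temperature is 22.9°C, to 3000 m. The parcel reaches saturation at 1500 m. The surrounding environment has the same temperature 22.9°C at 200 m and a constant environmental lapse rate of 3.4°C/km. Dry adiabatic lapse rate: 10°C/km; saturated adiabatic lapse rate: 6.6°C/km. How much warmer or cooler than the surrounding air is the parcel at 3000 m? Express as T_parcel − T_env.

Parcel:
  Dry to 1500 m: -10 × 1.3 km = -13°C, so T = 9.9°C.
  Saturated to 3000 m: -6.6 × 1.5 km = -9.9°C, so T = 0°C.
Environment:
  Environment to 3000 m: -3.4 × 2.8 km = -9.52°C, so T = 13.38°C.
T_parcel − T_env = 0 − 13.38 = -13.38°C

-13.38°C (parcel cooler than environment)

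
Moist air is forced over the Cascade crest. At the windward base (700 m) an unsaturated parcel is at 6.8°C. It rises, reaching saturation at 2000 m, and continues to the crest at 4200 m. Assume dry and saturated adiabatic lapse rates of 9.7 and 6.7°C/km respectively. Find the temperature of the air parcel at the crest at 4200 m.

-20.55°C

700 → 2000 m (dry, 9.7°C/km): ΔT = -9.7 × 1.3 = -12.61°C → T = -5.81°C
2000 → 4200 m (saturated, 6.7°C/km): ΔT = -6.7 × 2.2 = -14.74°C → T = -20.55°C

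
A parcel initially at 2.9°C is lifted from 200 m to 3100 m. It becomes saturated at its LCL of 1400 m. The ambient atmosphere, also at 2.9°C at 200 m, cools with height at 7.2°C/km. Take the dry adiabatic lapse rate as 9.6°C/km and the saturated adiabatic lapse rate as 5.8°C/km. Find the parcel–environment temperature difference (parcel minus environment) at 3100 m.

Parcel:
  From 200 m to 1400 m (dry): cools by 9.6 × 1.2 = 11.52°C, giving -8.62°C.
  From 1400 m to 3100 m (saturated): cools by 5.8 × 1.7 = 9.86°C, giving -18.48°C.
Environment:
  From 200 m to 3100 m (environment): cools by 7.2 × 2.9 = 20.88°C, giving -17.98°C.
T_parcel − T_env = -18.48 − (-17.98) = -0.5°C

-0.5°C (parcel cooler than environment)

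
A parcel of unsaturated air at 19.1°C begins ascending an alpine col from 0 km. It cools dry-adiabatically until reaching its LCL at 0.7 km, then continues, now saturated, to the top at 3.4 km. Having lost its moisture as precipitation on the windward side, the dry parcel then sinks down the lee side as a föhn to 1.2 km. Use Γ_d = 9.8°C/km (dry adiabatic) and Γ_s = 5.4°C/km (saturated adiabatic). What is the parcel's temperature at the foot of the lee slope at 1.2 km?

19.22°C

0–700 m, dry: Δz = 0.7 km ⇒ ΔT = -6.86°C; T = 12.24°C
700–3400 m, saturated: Δz = 2.7 km ⇒ ΔT = -14.58°C; T = -2.34°C
3400–1200 m, dry descent: Δz = 2.2 km ⇒ ΔT = +21.56°C; T = 19.22°C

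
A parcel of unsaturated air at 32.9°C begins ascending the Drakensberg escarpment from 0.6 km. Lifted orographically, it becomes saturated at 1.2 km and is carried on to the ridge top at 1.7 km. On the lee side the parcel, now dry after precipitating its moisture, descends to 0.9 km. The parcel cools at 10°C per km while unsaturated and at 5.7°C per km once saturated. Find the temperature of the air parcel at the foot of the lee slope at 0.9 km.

32.05°C

From 600 m to 1200 m (dry): cools by 10 × 0.6 = 6°C, giving 26.9°C.
From 1200 m to 1700 m (saturated): cools by 5.7 × 0.5 = 2.85°C, giving 24.05°C.
From 1700 m to 900 m (dry descent): warms by 10 × 0.8 = 8°C, giving 32.05°C.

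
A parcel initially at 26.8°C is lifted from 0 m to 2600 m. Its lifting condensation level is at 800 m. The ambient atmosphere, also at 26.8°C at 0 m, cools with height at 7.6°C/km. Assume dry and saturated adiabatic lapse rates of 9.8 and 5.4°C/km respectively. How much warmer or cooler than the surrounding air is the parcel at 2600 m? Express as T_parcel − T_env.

Parcel:
  Dry to 800 m: -9.8 × 0.8 km = -7.84°C, so T = 18.96°C.
  Saturated to 2600 m: -5.4 × 1.8 km = -9.72°C, so T = 9.24°C.
Environment:
  Environment to 2600 m: -7.6 × 2.6 km = -19.76°C, so T = 7.04°C.
T_parcel − T_env = 9.24 − 7.04 = +2.2°C

+2.2°C (parcel warmer than environment)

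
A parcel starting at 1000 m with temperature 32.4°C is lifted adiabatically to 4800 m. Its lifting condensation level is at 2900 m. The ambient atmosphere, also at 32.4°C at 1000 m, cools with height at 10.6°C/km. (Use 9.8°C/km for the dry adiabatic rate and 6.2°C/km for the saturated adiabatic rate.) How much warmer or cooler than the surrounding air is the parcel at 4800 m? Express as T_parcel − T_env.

Parcel:
  From 1000 m to 2900 m (dry): cools by 9.8 × 1.9 = 18.62°C, giving 13.78°C.
  From 2900 m to 4800 m (saturated): cools by 6.2 × 1.9 = 11.78°C, giving 2°C.
Environment:
  From 1000 m to 4800 m (environment): cools by 10.6 × 3.8 = 40.28°C, giving -7.88°C.
T_parcel − T_env = 2 − (-7.88) = +9.88°C

+9.88°C (parcel warmer than environment)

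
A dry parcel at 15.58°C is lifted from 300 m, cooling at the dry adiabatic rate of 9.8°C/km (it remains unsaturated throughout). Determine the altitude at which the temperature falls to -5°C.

2400 m

Height above start = (15.58 − (-5)) / 9.8 = 2.1 km
Altitude = 300 m + 2100 m = 2400 m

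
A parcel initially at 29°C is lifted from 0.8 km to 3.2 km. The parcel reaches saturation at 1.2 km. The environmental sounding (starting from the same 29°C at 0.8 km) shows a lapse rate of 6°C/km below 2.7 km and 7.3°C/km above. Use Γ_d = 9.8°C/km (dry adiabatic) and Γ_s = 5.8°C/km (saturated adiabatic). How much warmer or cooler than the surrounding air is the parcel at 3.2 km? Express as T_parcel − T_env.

-0.47°C (parcel cooler than environment)

Parcel:
  From 800 m to 1200 m (dry): cools by 9.8 × 0.4 = 3.92°C, giving 25.08°C.
  From 1200 m to 3200 m (saturated): cools by 5.8 × 2 = 11.6°C, giving 13.48°C.
Environment:
  From 800 m to 2700 m (environment, lower layer): cools by 6 × 1.9 = 11.4°C, giving 17.6°C.
  From 2700 m to 3200 m (environment, upper layer): cools by 7.3 × 0.5 = 3.65°C, giving 13.95°C.
T_parcel − T_env = 13.48 − 13.95 = -0.47°C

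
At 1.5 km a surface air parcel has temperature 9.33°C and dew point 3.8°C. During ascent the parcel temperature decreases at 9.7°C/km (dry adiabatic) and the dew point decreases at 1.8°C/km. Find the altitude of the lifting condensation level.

T and T_d converge at 9.7 − 1.8 = 7.9°C per km
Height above start = (9.33 − 3.8) / 7.9 = 0.7 km
LCL altitude = 1500 m + 700 m = 2200 m

2.2 km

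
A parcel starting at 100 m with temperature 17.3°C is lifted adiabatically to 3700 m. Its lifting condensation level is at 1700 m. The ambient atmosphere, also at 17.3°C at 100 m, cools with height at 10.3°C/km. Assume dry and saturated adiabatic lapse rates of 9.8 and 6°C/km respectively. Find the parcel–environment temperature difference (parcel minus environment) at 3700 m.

Parcel:
  From 100 m to 1700 m (dry): cools by 9.8 × 1.6 = 15.68°C, giving 1.62°C.
  From 1700 m to 3700 m (saturated): cools by 6 × 2 = 12°C, giving -10.38°C.
Environment:
  From 100 m to 3700 m (environment): cools by 10.3 × 3.6 = 37.08°C, giving -19.78°C.
T_parcel − T_env = -10.38 − (-19.78) = +9.4°C

+9.4°C (parcel warmer than environment)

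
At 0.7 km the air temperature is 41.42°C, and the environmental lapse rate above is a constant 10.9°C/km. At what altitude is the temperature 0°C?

Height above start = (41.42 − 0) / 10.9 = 3.8 km
Altitude = 700 m + 3800 m = 4500 m

4.5 km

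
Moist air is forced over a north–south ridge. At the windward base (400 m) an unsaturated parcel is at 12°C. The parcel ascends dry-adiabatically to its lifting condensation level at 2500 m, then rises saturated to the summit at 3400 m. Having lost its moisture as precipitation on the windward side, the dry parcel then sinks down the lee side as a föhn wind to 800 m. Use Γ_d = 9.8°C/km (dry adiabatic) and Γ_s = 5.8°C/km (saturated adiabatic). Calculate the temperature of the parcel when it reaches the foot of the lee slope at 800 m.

11.68°C

Dry to 2500 m: -9.8 × 2.1 km = -20.58°C, so T = -8.58°C.
Saturated to 3400 m: -5.8 × 0.9 km = -5.22°C, so T = -13.8°C.
Dry descent to 800 m: +9.8 × 2.6 km = +25.48°C, so T = 11.68°C.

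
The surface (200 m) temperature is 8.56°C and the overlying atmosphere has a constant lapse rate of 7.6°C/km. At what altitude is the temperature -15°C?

Height above start = (8.56 − (-15)) / 7.6 = 3.1 km
Altitude = 200 m + 3100 m = 3300 m

3300 m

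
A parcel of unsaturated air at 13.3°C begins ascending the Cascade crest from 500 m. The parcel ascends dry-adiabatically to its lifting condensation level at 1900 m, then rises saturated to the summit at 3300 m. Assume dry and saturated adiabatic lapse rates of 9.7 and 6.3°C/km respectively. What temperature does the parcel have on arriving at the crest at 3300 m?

500–1900 m, dry: Δz = 1.4 km ⇒ ΔT = -13.58°C; T = -0.28°C
1900–3300 m, saturated: Δz = 1.4 km ⇒ ΔT = -8.82°C; T = -9.1°C

-9.1°C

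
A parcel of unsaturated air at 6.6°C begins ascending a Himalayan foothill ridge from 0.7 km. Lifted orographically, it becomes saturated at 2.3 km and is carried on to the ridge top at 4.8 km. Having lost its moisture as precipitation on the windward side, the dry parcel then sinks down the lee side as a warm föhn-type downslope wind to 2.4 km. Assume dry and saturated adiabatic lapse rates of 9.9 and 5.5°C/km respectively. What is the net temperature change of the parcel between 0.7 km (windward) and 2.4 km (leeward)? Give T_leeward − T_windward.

-5.83°C

700 → 2300 m (dry, 9.9°C/km): ΔT = -9.9 × 1.6 = -15.84°C → T = -9.24°C
2300 → 4800 m (saturated, 5.5°C/km): ΔT = -5.5 × 2.5 = -13.75°C → T = -22.99°C
4800 → 2400 m (dry descent, 9.9°C/km): ΔT = +9.9 × 2.4 = +23.76°C → T = 0.77°C
Net change vs windward start: 0.77 − 6.6 = -5.83°C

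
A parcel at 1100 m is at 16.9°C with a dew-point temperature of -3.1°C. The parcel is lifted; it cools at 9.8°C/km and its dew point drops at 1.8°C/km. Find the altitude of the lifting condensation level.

T and T_d converge at 9.8 − 1.8 = 8°C per km
Height above start = (16.9 − (-3.1)) / 8 = 2.5 km
LCL altitude = 1100 m + 2500 m = 3600 m

3600 m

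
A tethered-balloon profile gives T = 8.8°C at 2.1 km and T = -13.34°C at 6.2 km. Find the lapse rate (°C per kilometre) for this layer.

Γ = −ΔT/Δz = (8.8 − (-13.34)) / (6200 − 2100) m
  = 22.14°C / 4.1 km = 5.4°C/km

5.4°C/km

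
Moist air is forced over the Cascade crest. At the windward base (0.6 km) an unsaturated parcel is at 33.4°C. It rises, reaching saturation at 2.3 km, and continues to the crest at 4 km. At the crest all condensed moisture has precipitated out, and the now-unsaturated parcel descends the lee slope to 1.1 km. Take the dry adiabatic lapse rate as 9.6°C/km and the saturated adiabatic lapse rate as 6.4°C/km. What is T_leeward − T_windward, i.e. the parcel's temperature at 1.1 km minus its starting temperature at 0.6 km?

From 600 m to 2300 m (dry): cools by 9.6 × 1.7 = 16.32°C, giving 17.08°C.
From 2300 m to 4000 m (saturated): cools by 6.4 × 1.7 = 10.88°C, giving 6.2°C.
From 4000 m to 1100 m (dry descent): warms by 9.6 × 2.9 = 27.84°C, giving 34.04°C.
Net change vs windward start: 34.04 − 33.4 = +0.64°C

+0.64°C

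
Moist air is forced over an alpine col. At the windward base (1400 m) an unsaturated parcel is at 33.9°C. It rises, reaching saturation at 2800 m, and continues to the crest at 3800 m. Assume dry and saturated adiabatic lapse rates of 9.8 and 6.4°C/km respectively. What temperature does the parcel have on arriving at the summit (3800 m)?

1400 → 2800 m (dry, 9.8°C/km): ΔT = -9.8 × 1.4 = -13.72°C → T = 20.18°C
2800 → 3800 m (saturated, 6.4°C/km): ΔT = -6.4 × 1 = -6.4°C → T = 13.78°C

13.78°C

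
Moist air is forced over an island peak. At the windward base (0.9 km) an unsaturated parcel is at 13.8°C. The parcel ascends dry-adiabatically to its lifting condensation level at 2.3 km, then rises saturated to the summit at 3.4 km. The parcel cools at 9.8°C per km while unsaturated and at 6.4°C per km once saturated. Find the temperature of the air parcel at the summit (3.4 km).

Dry to 2300 m: -9.8 × 1.4 km = -13.72°C, so T = 0.08°C.
Saturated to 3400 m: -6.4 × 1.1 km = -7.04°C, so T = -6.96°C.

-6.96°C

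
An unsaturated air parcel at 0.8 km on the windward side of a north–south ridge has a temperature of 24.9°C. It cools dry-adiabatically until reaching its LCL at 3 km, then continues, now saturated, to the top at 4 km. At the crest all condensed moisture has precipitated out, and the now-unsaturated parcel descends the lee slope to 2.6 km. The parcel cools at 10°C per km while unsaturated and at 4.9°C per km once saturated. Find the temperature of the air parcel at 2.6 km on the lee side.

12°C

800–3000 m, dry: Δz = 2.2 km ⇒ ΔT = -22°C; T = 2.9°C
3000–4000 m, saturated: Δz = 1 km ⇒ ΔT = -4.9°C; T = -2°C
4000–2600 m, dry descent: Δz = 1.4 km ⇒ ΔT = +14°C; T = 12°C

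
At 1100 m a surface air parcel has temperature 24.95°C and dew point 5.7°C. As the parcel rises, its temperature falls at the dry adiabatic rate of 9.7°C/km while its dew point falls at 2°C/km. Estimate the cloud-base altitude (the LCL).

3600 m

T and T_d converge at 9.7 − 2 = 7.7°C per km
Height above start = (24.95 − 5.7) / 7.7 = 2.5 km
LCL altitude = 1100 m + 2500 m = 3600 m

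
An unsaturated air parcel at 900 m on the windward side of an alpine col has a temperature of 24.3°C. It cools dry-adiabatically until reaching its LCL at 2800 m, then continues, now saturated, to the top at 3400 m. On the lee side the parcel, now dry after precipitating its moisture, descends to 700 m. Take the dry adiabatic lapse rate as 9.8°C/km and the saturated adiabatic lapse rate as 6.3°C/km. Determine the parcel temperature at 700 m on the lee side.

From 900 m to 2800 m (dry): cools by 9.8 × 1.9 = 18.62°C, giving 5.68°C.
From 2800 m to 3400 m (saturated): cools by 6.3 × 0.6 = 3.78°C, giving 1.9°C.
From 3400 m to 700 m (dry descent): warms by 9.8 × 2.7 = 26.46°C, giving 28.36°C.

28.36°C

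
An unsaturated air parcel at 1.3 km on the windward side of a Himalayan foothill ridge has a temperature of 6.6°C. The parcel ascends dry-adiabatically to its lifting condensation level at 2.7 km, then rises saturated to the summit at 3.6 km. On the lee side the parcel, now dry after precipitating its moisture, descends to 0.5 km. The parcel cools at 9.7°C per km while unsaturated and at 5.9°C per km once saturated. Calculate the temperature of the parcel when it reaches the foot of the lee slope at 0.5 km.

17.78°C

From 1300 m to 2700 m (dry): cools by 9.7 × 1.4 = 13.58°C, giving -6.98°C.
From 2700 m to 3600 m (saturated): cools by 5.9 × 0.9 = 5.31°C, giving -12.29°C.
From 3600 m to 500 m (dry descent): warms by 9.7 × 3.1 = 30.07°C, giving 17.78°C.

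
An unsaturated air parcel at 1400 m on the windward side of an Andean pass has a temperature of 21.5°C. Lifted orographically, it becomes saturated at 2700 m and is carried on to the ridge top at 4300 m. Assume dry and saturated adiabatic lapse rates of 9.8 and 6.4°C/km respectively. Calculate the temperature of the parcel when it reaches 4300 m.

1400 → 2700 m (dry, 9.8°C/km): ΔT = -9.8 × 1.3 = -12.74°C → T = 8.76°C
2700 → 4300 m (saturated, 6.4°C/km): ΔT = -6.4 × 1.6 = -10.24°C → T = -1.48°C

-1.48°C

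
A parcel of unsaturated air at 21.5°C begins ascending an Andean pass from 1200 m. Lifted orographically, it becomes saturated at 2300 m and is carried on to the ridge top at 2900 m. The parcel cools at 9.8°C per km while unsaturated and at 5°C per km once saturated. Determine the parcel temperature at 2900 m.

From 1200 m to 2300 m (dry): cools by 9.8 × 1.1 = 10.78°C, giving 10.72°C.
From 2300 m to 2900 m (saturated): cools by 5 × 0.6 = 3°C, giving 7.72°C.

7.72°C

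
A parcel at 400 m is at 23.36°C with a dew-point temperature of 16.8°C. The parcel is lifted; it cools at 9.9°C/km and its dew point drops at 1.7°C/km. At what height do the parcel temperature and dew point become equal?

1200 m

T and T_d converge at 9.9 − 1.7 = 8.2°C per km
Height above start = (23.36 − 16.8) / 8.2 = 0.8 km
LCL altitude = 400 m + 800 m = 1200 m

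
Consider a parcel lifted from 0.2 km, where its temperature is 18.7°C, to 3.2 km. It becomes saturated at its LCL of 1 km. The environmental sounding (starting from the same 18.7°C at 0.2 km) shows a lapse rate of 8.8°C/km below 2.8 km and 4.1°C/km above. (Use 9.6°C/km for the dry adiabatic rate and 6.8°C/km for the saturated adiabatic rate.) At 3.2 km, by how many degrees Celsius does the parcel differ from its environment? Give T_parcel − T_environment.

+1.88°C (parcel warmer than environment)

Parcel:
  200–1000 m, dry: Δz = 0.8 km ⇒ ΔT = -7.68°C; T = 11.02°C
  1000–3200 m, saturated: Δz = 2.2 km ⇒ ΔT = -14.96°C; T = -3.94°C
Environment:
  200–2800 m, environment, lower layer: Δz = 2.6 km ⇒ ΔT = -22.88°C; T = -4.18°C
  2800–3200 m, environment, upper layer: Δz = 0.4 km ⇒ ΔT = -1.64°C; T = -5.82°C
T_parcel − T_env = -3.94 − (-5.82) = +1.88°C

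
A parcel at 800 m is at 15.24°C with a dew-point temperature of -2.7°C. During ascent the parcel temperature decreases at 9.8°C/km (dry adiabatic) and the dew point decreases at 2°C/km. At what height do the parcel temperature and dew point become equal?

3100 m

T and T_d converge at 9.8 − 2 = 7.8°C per km
Height above start = (15.24 − (-2.7)) / 7.8 = 2.3 km
LCL altitude = 800 m + 2300 m = 3100 m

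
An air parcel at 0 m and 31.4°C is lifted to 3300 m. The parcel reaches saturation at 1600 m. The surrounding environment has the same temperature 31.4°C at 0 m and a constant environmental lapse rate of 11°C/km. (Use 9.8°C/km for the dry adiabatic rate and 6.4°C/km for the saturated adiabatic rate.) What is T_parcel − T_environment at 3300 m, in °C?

+9.74°C (parcel warmer than environment)

Parcel:
  0–1600 m, dry: Δz = 1.6 km ⇒ ΔT = -15.68°C; T = 15.72°C
  1600–3300 m, saturated: Δz = 1.7 km ⇒ ΔT = -10.88°C; T = 4.84°C
Environment:
  0–3300 m, environment: Δz = 3.3 km ⇒ ΔT = -36.3°C; T = -4.9°C
T_parcel − T_env = 4.84 − (-4.9) = +9.74°C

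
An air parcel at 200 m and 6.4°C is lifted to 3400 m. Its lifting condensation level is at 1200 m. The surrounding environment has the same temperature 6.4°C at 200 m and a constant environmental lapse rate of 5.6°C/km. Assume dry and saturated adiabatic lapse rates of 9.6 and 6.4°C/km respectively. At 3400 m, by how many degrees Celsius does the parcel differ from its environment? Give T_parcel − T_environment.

-5.76°C (parcel cooler than environment)

Parcel:
  From 200 m to 1200 m (dry): cools by 9.6 × 1 = 9.6°C, giving -3.2°C.
  From 1200 m to 3400 m (saturated): cools by 6.4 × 2.2 = 14.08°C, giving -17.28°C.
Environment:
  From 200 m to 3400 m (environment): cools by 5.6 × 3.2 = 17.92°C, giving -11.52°C.
T_parcel − T_env = -17.28 − (-11.52) = -5.76°C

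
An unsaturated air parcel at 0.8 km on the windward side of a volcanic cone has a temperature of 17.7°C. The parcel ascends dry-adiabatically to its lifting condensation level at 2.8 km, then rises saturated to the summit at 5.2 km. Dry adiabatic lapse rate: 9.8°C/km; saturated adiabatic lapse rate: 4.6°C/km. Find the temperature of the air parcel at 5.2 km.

Dry to 2800 m: -9.8 × 2 km = -19.6°C, so T = -1.9°C.
Saturated to 5200 m: -4.6 × 2.4 km = -11.04°C, so T = -12.94°C.

-12.94°C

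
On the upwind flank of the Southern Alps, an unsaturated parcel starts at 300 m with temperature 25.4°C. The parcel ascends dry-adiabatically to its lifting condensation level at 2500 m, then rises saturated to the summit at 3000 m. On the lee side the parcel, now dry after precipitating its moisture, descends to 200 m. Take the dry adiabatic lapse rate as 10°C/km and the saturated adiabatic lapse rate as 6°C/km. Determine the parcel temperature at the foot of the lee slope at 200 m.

Dry to 2500 m: -10 × 2.2 km = -22°C, so T = 3.4°C.
Saturated to 3000 m: -6 × 0.5 km = -3°C, so T = 0.4°C.
Dry descent to 200 m: +10 × 2.8 km = +28°C, so T = 28.4°C.

28.4°C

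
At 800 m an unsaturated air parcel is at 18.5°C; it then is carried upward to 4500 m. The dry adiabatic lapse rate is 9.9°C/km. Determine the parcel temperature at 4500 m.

-18.13°C

800 → 4500 m (dry adiabatic, 9.9°C/km): ΔT = -9.9 × 3.7 = -36.63°C → T = -18.13°C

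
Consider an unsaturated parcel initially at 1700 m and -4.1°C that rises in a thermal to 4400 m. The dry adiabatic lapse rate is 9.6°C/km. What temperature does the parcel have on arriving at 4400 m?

-30.02°C

From 1700 m to 4400 m (dry adiabatic): cools by 9.6 × 2.7 = 25.92°C, giving -30.02°C.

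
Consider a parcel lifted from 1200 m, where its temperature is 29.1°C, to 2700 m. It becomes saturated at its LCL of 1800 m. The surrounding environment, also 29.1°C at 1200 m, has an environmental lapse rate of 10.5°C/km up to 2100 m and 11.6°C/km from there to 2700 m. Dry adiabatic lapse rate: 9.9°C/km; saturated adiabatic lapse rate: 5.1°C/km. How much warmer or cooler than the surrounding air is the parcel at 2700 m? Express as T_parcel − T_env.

Parcel:
  1200–1800 m, dry: Δz = 0.6 km ⇒ ΔT = -5.94°C; T = 23.16°C
  1800–2700 m, saturated: Δz = 0.9 km ⇒ ΔT = -4.59°C; T = 18.57°C
Environment:
  1200–2100 m, environment, lower layer: Δz = 0.9 km ⇒ ΔT = -9.45°C; T = 19.65°C
  2100–2700 m, environment, upper layer: Δz = 0.6 km ⇒ ΔT = -6.96°C; T = 12.69°C
T_parcel − T_env = 18.57 − 12.69 = +5.88°C

+5.88°C (parcel warmer than environment)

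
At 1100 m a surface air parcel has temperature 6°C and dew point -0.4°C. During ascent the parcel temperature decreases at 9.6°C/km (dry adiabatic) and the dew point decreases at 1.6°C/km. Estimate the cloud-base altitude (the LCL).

T and T_d converge at 9.6 − 1.6 = 8°C per km
Height above start = (6 − (-0.4)) / 8 = 0.8 km
LCL altitude = 1100 m + 800 m = 1900 m

1900 m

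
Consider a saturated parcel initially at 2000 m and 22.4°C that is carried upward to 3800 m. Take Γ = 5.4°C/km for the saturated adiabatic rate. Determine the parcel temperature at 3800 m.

12.68°C

From 2000 m to 3800 m (saturated adiabatic): cools by 5.4 × 1.8 = 9.72°C, giving 12.68°C.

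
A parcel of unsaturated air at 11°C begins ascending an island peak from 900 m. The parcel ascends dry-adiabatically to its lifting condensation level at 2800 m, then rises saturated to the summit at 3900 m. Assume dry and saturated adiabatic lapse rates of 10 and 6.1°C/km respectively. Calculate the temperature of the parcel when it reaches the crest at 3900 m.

Dry to 2800 m: -10 × 1.9 km = -19°C, so T = -8°C.
Saturated to 3900 m: -6.1 × 1.1 km = -6.71°C, so T = -14.71°C.

-14.71°C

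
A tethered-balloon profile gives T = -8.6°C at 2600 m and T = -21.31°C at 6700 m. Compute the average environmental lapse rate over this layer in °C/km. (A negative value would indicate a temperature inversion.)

3.1°C/km

Γ = −ΔT/Δz = (-8.6 − (-21.31)) / (6700 − 2600) m
  = 12.71°C / 4.1 km = 3.1°C/km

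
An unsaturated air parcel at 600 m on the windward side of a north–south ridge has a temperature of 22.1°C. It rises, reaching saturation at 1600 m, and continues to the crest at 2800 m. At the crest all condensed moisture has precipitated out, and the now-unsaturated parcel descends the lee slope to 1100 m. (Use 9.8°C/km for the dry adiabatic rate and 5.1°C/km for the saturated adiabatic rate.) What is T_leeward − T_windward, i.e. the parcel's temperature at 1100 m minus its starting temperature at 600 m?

Dry to 1600 m: -9.8 × 1 km = -9.8°C, so T = 12.3°C.
Saturated to 2800 m: -5.1 × 1.2 km = -6.12°C, so T = 6.18°C.
Dry descent to 1100 m: +9.8 × 1.7 km = +16.66°C, so T = 22.84°C.
Net change vs windward start: 22.84 − 22.1 = +0.74°C

+0.74°C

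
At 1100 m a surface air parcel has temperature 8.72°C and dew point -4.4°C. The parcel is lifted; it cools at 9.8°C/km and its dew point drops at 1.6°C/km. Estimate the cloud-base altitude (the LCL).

T and T_d converge at 9.8 − 1.6 = 8.2°C per km
Height above start = (8.72 − (-4.4)) / 8.2 = 1.6 km
LCL altitude = 1100 m + 1600 m = 2700 m

2700 m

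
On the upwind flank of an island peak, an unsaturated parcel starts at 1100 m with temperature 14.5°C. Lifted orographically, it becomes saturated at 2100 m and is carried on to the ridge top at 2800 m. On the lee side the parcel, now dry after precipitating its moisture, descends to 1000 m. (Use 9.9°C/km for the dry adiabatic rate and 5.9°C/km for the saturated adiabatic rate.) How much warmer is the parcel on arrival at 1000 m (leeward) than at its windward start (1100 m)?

1100 → 2100 m (dry, 9.9°C/km): ΔT = -9.9 × 1 = -9.9°C → T = 4.6°C
2100 → 2800 m (saturated, 5.9°C/km): ΔT = -5.9 × 0.7 = -4.13°C → T = 0.47°C
2800 → 1000 m (dry descent, 9.9°C/km): ΔT = +9.9 × 1.8 = +17.82°C → T = 18.29°C
Net change vs windward start: 18.29 − 14.5 = +3.79°C

+3.79°C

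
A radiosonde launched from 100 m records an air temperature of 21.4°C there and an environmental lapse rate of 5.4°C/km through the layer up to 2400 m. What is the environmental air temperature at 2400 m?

100–2400 m, environmental: Δz = 2.3 km ⇒ ΔT = -12.42°C; T = 8.98°C

8.98°C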